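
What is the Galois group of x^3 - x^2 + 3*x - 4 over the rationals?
Gal(K/Q) = S_3 (symmetric group of order 6)

Compute the discriminant of x^3 + (-1)*x^2 + (3)*x + (-4): Δ = -331. Since Δ is not a rational square, the Galois group is not contained in A_3; it must be the full S_3 (irreducibility of the cubic rules out anything smaller).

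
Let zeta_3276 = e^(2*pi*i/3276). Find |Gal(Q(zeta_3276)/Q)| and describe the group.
|Gal(Q(zeta_3276)/Q)| = phi(3276) = 864; group ≅ (Z/3276Z)^* ≅ Z/2Z × Z/6Z × Z/6Z × Z/12Z

The n-th cyclotomic polynomial Φ_3276(x) is the minimal polynomial of zeta_3276 over Q and has degree phi(3276) = 864. So Q(zeta_3276) is a degree-864 Galois extension with Galois group (Z/3276Z)^*. By CRT, (Z/3276Z)^* ≅ (Z/4Z)^* × (Z/9Z)^* × (Z/7Z)^* × (Z/13Z)^*. Each prime-power unit group is (Z/4Z)^* ≅ Z/2Z; (Z/9Z)^* ≅ Z/6Z; (Z/7Z)^* ≅ Z/6Z; (Z/13Z)^* ≅ Z/12Z. Hence Gal(Q(zeta_3276)/Q) ≅ Z/2Z × Z/6Z × Z/6Z × Z/12Z.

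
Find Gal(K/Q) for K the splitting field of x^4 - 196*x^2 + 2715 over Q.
Gal(K/Q) = V_4 (Klein four-group, Z/2Z × Z/2Z)

f factors as (x^2 - 15)(x^2 - 181), so the splitting field is K = Q(sqrt(15), sqrt(181)). The elements 15, 181, 2715 are all non-squares in Q, so sqrt(15) and sqrt(181) generate independent quadratic extensions. Thus [K:Q] = 4 and Gal(K/Q) is generated by the two order-2 automorphisms sqrt(15) ↦ -sqrt(15) and sqrt(181) ↦ -sqrt(181), giving V_4.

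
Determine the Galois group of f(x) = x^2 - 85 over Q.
Gal(K/Q) = Z/2Z (cyclic of order 2)

x^2 - 85 is irreducible over Q since 85 is not a rational square. The splitting field Q(sqrt(85)) has degree 2 over Q, and its unique nontrivial automorphism is sqrt(85) ↦ -sqrt(85). Hence Gal(Q(sqrt(85))/Q) = Z/2Z.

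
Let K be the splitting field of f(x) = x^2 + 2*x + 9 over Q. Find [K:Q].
[K:Q] = 2

The discriminant of x^2 + (2)*x + (9) is b^2 - 4c = 4 - (36) = -32. Since -32 is not a perfect square in Q, the polynomial is irreducible over Q. Its two roots generate a degree-2 extension, so [K:Q] = 2.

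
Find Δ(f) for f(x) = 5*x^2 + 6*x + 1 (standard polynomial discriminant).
Δ = 16

For a quadratic a x^2 + b x + c the discriminant is Δ = b^2 - 4ac = (6)^2 - 4*(5)*(1) = 36 - (20) = 16.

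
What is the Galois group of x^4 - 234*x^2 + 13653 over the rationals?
Gal(K/Q) = V_4 (Klein four-group, Z/2Z × Z/2Z)

f factors as (x^2 - 123)(x^2 - 111), so the splitting field is K = Q(sqrt(123), sqrt(111)). The elements 123, 111, 13653 are all non-squares in Q, so sqrt(123) and sqrt(111) generate independent quadratic extensions. Thus [K:Q] = 4 and Gal(K/Q) is generated by the two order-2 automorphisms sqrt(123) ↦ -sqrt(123) and sqrt(111) ↦ -sqrt(111), giving V_4.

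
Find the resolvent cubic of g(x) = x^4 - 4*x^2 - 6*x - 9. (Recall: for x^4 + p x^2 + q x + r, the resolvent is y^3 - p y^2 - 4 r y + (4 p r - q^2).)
h(y) = y^3 + 4*y^2 + 36*y + 108

Identify coefficients: p = -4, q = -6, r = -9.
Plug into h(y) = y^3 - p y^2 - 4 r y + (4 p r - q^2):
  h(y) = y^3 - (-4) y^2 - 4*(-9) y + (4*(-4)*(-9) - (-6)^2)
       = y^3 + (4) y^2 + (36) y + (108).
Simplifying: h(y) = y^3 + 4*y^2 + 36*y + 108.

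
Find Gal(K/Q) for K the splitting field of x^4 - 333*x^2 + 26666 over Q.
Gal(K/Q) = V_4 (Klein four-group, Z/2Z × Z/2Z)

f factors as (x^2 - 134)(x^2 - 199), so the splitting field is K = Q(sqrt(134), sqrt(199)). The elements 134, 199, 26666 are all non-squares in Q, so sqrt(134) and sqrt(199) generate independent quadratic extensions. Thus [K:Q] = 4 and Gal(K/Q) is generated by the two order-2 automorphisms sqrt(134) ↦ -sqrt(134) and sqrt(199) ↦ -sqrt(199), giving V_4.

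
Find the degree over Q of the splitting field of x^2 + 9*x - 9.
[K:Q] = 2

The discriminant of x^2 + (9)*x + (-9) is b^2 - 4c = 81 - (-36) = 117. Since 117 is not a perfect square in Q, the polynomial is irreducible over Q. Its two roots generate a degree-2 extension, so [K:Q] = 2.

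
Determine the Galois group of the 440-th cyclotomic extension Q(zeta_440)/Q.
|Gal(Q(zeta_440)/Q)| = phi(440) = 160; group ≅ (Z/440Z)^* ≅ Z/2Z × Z/2Z × Z/4Z × Z/10Z

The n-th cyclotomic polynomial Φ_440(x) is the minimal polynomial of zeta_440 over Q and has degree phi(440) = 160. So Q(zeta_440) is a degree-160 Galois extension with Galois group (Z/440Z)^*. By CRT, (Z/440Z)^* ≅ (Z/8Z)^* × (Z/5Z)^* × (Z/11Z)^*. Each prime-power unit group is (Z/8Z)^* ≅ Z/2Z × Z/2Z; (Z/5Z)^* ≅ Z/4Z; (Z/11Z)^* ≅ Z/10Z. Hence Gal(Q(zeta_440)/Q) ≅ Z/2Z × Z/2Z × Z/4Z × Z/10Z.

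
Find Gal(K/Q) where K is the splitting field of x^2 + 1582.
Gal(K/Q) = Z/2Z (cyclic of order 2)

x^2 + 1582 is irreducible over Q since -1582 is not a rational square. The splitting field Q(sqrt(-1582)) has degree 2 over Q, and its unique nontrivial automorphism is sqrt(-1582) ↦ -sqrt(-1582). Hence Gal(Q(sqrt(-1582))/Q) = Z/2Z.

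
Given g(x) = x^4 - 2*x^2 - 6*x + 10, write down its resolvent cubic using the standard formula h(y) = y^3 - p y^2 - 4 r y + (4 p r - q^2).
h(y) = y^3 + 2*y^2 - 40*y - 116

Identify coefficients: p = -2, q = -6, r = 10.
Plug into h(y) = y^3 - p y^2 - 4 r y + (4 p r - q^2):
  h(y) = y^3 - (-2) y^2 - 4*(10) y + (4*(-2)*(10) - (-6)^2)
       = y^3 + (2) y^2 + (-40) y + (-116).
Simplifying: h(y) = y^3 + 2*y^2 - 40*y - 116.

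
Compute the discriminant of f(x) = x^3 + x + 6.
Δ = -976

For a depressed cubic x^3 + p x + q the discriminant is Δ = -4 p^3 - 27 q^2 = -4*(1)^3 - 27*(6)^2 = -4 - 972 = -976.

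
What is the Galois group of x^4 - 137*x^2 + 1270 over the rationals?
Gal(K/Q) = V_4 (Klein four-group, Z/2Z × Z/2Z)

f factors as (x^2 - 10)(x^2 - 127), so the splitting field is K = Q(sqrt(10), sqrt(127)). The elements 10, 127, 1270 are all non-squares in Q, so sqrt(10) and sqrt(127) generate independent quadratic extensions. Thus [K:Q] = 4 and Gal(K/Q) is generated by the two order-2 automorphisms sqrt(10) ↦ -sqrt(10) and sqrt(127) ↦ -sqrt(127), giving V_4.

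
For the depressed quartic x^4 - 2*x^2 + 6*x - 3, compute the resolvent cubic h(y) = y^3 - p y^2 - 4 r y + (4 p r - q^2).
h(y) = y^3 + 2*y^2 + 12*y - 12

Identify coefficients: p = -2, q = 6, r = -3.
Plug into h(y) = y^3 - p y^2 - 4 r y + (4 p r - q^2):
  h(y) = y^3 - (-2) y^2 - 4*(-3) y + (4*(-2)*(-3) - (6)^2)
       = y^3 + (2) y^2 + (12) y + (-12).
Simplifying: h(y) = y^3 + 2*y^2 + 12*y - 12.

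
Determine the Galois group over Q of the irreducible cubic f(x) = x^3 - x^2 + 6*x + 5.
Gal(K/Q) = S_3 (symmetric group of order 6)

Compute the discriminant of x^3 + (-1)*x^2 + (6)*x + (5): Δ = -2023. Since Δ is not a rational square, the Galois group is not contained in A_3; it must be the full S_3 (irreducibility of the cubic rules out anything smaller).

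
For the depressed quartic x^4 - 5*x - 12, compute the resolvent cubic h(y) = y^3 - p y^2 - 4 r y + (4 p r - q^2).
h(y) = y^3 + 48*y - 25

Identify coefficients: p = 0, q = -5, r = -12.
Plug into h(y) = y^3 - p y^2 - 4 r y + (4 p r - q^2):
  h(y) = y^3 - (0) y^2 - 4*(-12) y + (4*(0)*(-12) - (-5)^2)
       = y^3 + (0) y^2 + (48) y + (-25).
Simplifying: h(y) = y^3 + 48*y - 25.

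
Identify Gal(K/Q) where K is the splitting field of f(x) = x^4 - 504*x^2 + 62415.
Gal(K/Q) = V_4 (Klein four-group, Z/2Z × Z/2Z)

f factors as (x^2 - 219)(x^2 - 285), so the splitting field is K = Q(sqrt(219), sqrt(285)). The elements 219, 285, 62415 are all non-squares in Q, so sqrt(219) and sqrt(285) generate independent quadratic extensions. Thus [K:Q] = 4 and Gal(K/Q) is generated by the two order-2 automorphisms sqrt(219) ↦ -sqrt(219) and sqrt(285) ↦ -sqrt(285), giving V_4.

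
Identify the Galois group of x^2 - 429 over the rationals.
Gal(K/Q) = Z/2Z (cyclic of order 2)

x^2 - 429 is irreducible over Q since 429 is not a rational square. The splitting field Q(sqrt(429)) has degree 2 over Q, and its unique nontrivial automorphism is sqrt(429) ↦ -sqrt(429). Hence Gal(Q(sqrt(429))/Q) = Z/2Z.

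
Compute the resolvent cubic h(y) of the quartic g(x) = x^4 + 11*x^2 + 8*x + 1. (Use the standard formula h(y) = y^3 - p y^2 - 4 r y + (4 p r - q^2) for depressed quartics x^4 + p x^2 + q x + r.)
h(y) = y^3 - 11*y^2 - 4*y - 20

Identify coefficients: p = 11, q = 8, r = 1.
Plug into h(y) = y^3 - p y^2 - 4 r y + (4 p r - q^2):
  h(y) = y^3 - (11) y^2 - 4*(1) y + (4*(11)*(1) - (8)^2)
       = y^3 + (-11) y^2 + (-4) y + (-20).
Simplifying: h(y) = y^3 - 11*y^2 - 4*y - 20.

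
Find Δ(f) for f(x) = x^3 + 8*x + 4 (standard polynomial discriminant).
Δ = -2480

For a depressed cubic x^3 + p x + q the discriminant is Δ = -4 p^3 - 27 q^2 = -4*(8)^3 - 27*(4)^2 = -2048 - 432 = -2480.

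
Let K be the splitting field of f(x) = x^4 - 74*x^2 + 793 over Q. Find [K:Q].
[K:Q] = 4

f factors as (x^2 - 13)(x^2 - 61); the splitting field is K = Q(sqrt(13), sqrt(61)). Since 13, 61, and 793 are all non-squares in Q, the three subfields Q(sqrt(13)), Q(sqrt(61)), Q(sqrt(793)) are distinct degree-2 extensions, so [K:Q] = 4 (Klein four Galois group).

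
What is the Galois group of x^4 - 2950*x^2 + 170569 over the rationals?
Gal(K/Q) = Z/2Z (cyclic of order 2)

f factors as (x^2 - 2891)(x^2 - 59), so the splitting field is K = Q(sqrt(2891), sqrt(59)). The squarefree part of 2891 is 59 and the squarefree part of 59 is also 59, so sqrt(2891) and sqrt(59) are both rational multiples of sqrt(59). Hence Q(sqrt(2891)) = Q(sqrt(59)) = Q(sqrt(59)), and the splitting field collapses to a single degree-2 extension with Galois group Z/2Z.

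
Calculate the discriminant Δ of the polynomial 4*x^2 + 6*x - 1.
Δ = 52

For a quadratic a x^2 + b x + c the discriminant is Δ = b^2 - 4ac = (6)^2 - 4*(4)*(-1) = 36 - (-16) = 52.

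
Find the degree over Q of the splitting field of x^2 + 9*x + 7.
[K:Q] = 2

The discriminant of x^2 + (9)*x + (7) is b^2 - 4c = 81 - (28) = 53. Since 53 is not a perfect square in Q, the polynomial is irreducible over Q. Its two roots generate a degree-2 extension, so [K:Q] = 2.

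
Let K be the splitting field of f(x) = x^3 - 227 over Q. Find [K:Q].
[K:Q] = 6

x^3 - 227 has one real root r = 227^(1/3) and two complex roots r*zeta_3, r*zeta_3^2 where zeta_3 = e^(2*pi*i/3). The splitting field is Q(r, zeta_3). [Q(r):Q] = 3 and [Q(zeta_3):Q] = 2 with gcd = 1, so [Q(r, zeta_3):Q] = 3 * 2 = 6.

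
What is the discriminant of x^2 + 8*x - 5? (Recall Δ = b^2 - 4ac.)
Δ = 84

For a quadratic a x^2 + b x + c the discriminant is Δ = b^2 - 4ac = (8)^2 - 4*(1)*(-5) = 64 - (-20) = 84.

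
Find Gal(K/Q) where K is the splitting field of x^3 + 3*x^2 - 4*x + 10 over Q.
Gal(K/Q) = S_3 (symmetric group of order 6)

Compute the discriminant of x^3 + (3)*x^2 + (-4)*x + (10): Δ = -5540. Since Δ is not a rational square, the Galois group is not contained in A_3; it must be the full S_3 (irreducibility of the cubic rules out anything smaller).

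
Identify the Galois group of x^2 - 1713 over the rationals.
Gal(K/Q) = Z/2Z (cyclic of order 2)

x^2 - 1713 is irreducible over Q since 1713 is not a rational square. The splitting field Q(sqrt(1713)) has degree 2 over Q, and its unique nontrivial automorphism is sqrt(1713) ↦ -sqrt(1713). Hence Gal(Q(sqrt(1713))/Q) = Z/2Z.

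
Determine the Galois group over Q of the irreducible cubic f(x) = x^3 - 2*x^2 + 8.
Gal(K/Q) = S_3 (symmetric group of order 6)

Compute the discriminant of x^3 + (-2)*x^2 + (0)*x + (8): Δ = -1472. Since Δ is not a rational square, the Galois group is not contained in A_3; it must be the full S_3 (irreducibility of the cubic rules out anything smaller).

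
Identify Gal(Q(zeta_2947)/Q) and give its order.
|Gal(Q(zeta_2947)/Q)| = phi(2947) = 2520; group ≅ (Z/2947Z)^* ≅ Z/6Z × Z/420Z

The n-th cyclotomic polynomial Φ_2947(x) is the minimal polynomial of zeta_2947 over Q and has degree phi(2947) = 2520. So Q(zeta_2947) is a degree-2520 Galois extension with Galois group (Z/2947Z)^*. By CRT, (Z/2947Z)^* ≅ (Z/7Z)^* × (Z/421Z)^*. Each prime-power unit group is (Z/7Z)^* ≅ Z/6Z; (Z/421Z)^* ≅ Z/420Z. Hence Gal(Q(zeta_2947)/Q) ≅ Z/6Z × Z/420Z.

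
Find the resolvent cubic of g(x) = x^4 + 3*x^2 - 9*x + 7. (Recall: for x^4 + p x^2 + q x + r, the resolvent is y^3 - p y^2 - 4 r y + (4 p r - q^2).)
h(y) = y^3 - 3*y^2 - 28*y + 3

Identify coefficients: p = 3, q = -9, r = 7.
Plug into h(y) = y^3 - p y^2 - 4 r y + (4 p r - q^2):
  h(y) = y^3 - (3) y^2 - 4*(7) y + (4*(3)*(7) - (-9)^2)
       = y^3 + (-3) y^2 + (-28) y + (3).
Simplifying: h(y) = y^3 - 3*y^2 - 28*y + 3.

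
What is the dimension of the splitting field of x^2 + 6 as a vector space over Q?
[K:Q] = 2

The discriminant of x^2 + (0)*x + (6) is b^2 - 4c = 0 - (24) = -24. Since -24 is not a perfect square in Q, the polynomial is irreducible over Q. Its two roots generate a degree-2 extension, so [K:Q] = 2.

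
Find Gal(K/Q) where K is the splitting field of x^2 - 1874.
Gal(K/Q) = Z/2Z (cyclic of order 2)

x^2 - 1874 is irreducible over Q since 1874 is not a rational square. The splitting field Q(sqrt(1874)) has degree 2 over Q, and its unique nontrivial automorphism is sqrt(1874) ↦ -sqrt(1874). Hence Gal(Q(sqrt(1874))/Q) = Z/2Z.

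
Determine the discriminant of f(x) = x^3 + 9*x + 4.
Δ = -3348

For a depressed cubic x^3 + p x + q the discriminant is Δ = -4 p^3 - 27 q^2 = -4*(9)^3 - 27*(4)^2 = -2916 - 432 = -3348.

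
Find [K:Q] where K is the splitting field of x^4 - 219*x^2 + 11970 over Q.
[K:Q] = 4

f factors as (x^2 - 114)(x^2 - 105); the splitting field is K = Q(sqrt(114), sqrt(105)). Since 114, 105, and 11970 are all non-squares in Q, the three subfields Q(sqrt(114)), Q(sqrt(105)), Q(sqrt(11970)) are distinct degree-2 extensions, so [K:Q] = 4 (Klein four Galois group).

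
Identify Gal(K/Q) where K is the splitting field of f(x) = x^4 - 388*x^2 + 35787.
Gal(K/Q) = V_4 (Klein four-group, Z/2Z × Z/2Z)

f factors as (x^2 - 237)(x^2 - 151), so the splitting field is K = Q(sqrt(237), sqrt(151)). The elements 237, 151, 35787 are all non-squares in Q, so sqrt(237) and sqrt(151) generate independent quadratic extensions. Thus [K:Q] = 4 and Gal(K/Q) is generated by the two order-2 automorphisms sqrt(237) ↦ -sqrt(237) and sqrt(151) ↦ -sqrt(151), giving V_4.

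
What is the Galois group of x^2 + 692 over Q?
Gal(K/Q) = Z/2Z (cyclic of order 2)

x^2 + 692 is irreducible over Q since -692 is not a rational square. The splitting field Q(sqrt(-692)) has degree 2 over Q, and its unique nontrivial automorphism is sqrt(-692) ↦ -sqrt(-692). Hence Gal(Q(sqrt(-692))/Q) = Z/2Z.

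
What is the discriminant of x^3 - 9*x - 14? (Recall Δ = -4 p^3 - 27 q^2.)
Δ = -2376

For a depressed cubic x^3 + p x + q the discriminant is Δ = -4 p^3 - 27 q^2 = -4*(-9)^3 - 27*(-14)^2 = 2916 - 5292 = -2376.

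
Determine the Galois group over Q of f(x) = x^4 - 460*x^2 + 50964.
Gal(K/Q) = V_4 (Klein four-group, Z/2Z × Z/2Z)

f factors as (x^2 - 186)(x^2 - 274), so the splitting field is K = Q(sqrt(186), sqrt(274)). The elements 186, 274, 50964 are all non-squares in Q, so sqrt(186) and sqrt(274) generate independent quadratic extensions. Thus [K:Q] = 4 and Gal(K/Q) is generated by the two order-2 automorphisms sqrt(186) ↦ -sqrt(186) and sqrt(274) ↦ -sqrt(274), giving V_4.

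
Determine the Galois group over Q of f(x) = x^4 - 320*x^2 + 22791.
Gal(K/Q) = V_4 (Klein four-group, Z/2Z × Z/2Z)

f factors as (x^2 - 213)(x^2 - 107), so the splitting field is K = Q(sqrt(213), sqrt(107)). The elements 213, 107, 22791 are all non-squares in Q, so sqrt(213) and sqrt(107) generate independent quadratic extensions. Thus [K:Q] = 4 and Gal(K/Q) is generated by the two order-2 automorphisms sqrt(213) ↦ -sqrt(213) and sqrt(107) ↦ -sqrt(107), giving V_4.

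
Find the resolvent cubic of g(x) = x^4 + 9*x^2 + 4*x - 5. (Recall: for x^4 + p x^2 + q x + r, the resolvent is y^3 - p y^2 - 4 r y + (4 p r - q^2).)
h(y) = y^3 - 9*y^2 + 20*y - 196

Identify coefficients: p = 9, q = 4, r = -5.
Plug into h(y) = y^3 - p y^2 - 4 r y + (4 p r - q^2):
  h(y) = y^3 - (9) y^2 - 4*(-5) y + (4*(9)*(-5) - (4)^2)
       = y^3 + (-9) y^2 + (20) y + (-196).
Simplifying: h(y) = y^3 - 9*y^2 + 20*y - 196.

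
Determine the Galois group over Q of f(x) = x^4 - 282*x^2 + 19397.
Gal(K/Q) = V_4 (Klein four-group, Z/2Z × Z/2Z)

f factors as (x^2 - 163)(x^2 - 119), so the splitting field is K = Q(sqrt(163), sqrt(119)). The elements 163, 119, 19397 are all non-squares in Q, so sqrt(163) and sqrt(119) generate independent quadratic extensions. Thus [K:Q] = 4 and Gal(K/Q) is generated by the two order-2 automorphisms sqrt(163) ↦ -sqrt(163) and sqrt(119) ↦ -sqrt(119), giving V_4.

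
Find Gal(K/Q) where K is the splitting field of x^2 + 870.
Gal(K/Q) = Z/2Z (cyclic of order 2)

x^2 + 870 is irreducible over Q since -870 is not a rational square. The splitting field Q(sqrt(-870)) has degree 2 over Q, and its unique nontrivial automorphism is sqrt(-870) ↦ -sqrt(-870). Hence Gal(Q(sqrt(-870))/Q) = Z/2Z.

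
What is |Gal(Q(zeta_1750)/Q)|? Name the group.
|Gal(Q(zeta_1750)/Q)| = phi(1750) = 600; group ≅ (Z/1750Z)^* ≅ Z/6Z × Z/100Z

The n-th cyclotomic polynomial Φ_1750(x) is the minimal polynomial of zeta_1750 over Q and has degree phi(1750) = 600. So Q(zeta_1750) is a degree-600 Galois extension with Galois group (Z/1750Z)^*. By CRT, (Z/1750Z)^* ≅ (Z/2Z)^* × (Z/125Z)^* × (Z/7Z)^*. Each prime-power unit group is (Z/2Z)^* ≅ trivial group (order 1); (Z/125Z)^* ≅ Z/100Z; (Z/7Z)^* ≅ Z/6Z. Hence Gal(Q(zeta_1750)/Q) ≅ Z/6Z × Z/100Z.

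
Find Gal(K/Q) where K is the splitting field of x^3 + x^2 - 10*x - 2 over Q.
Gal(K/Q) = S_3 (symmetric group of order 6)

Compute the discriminant of x^3 + (1)*x^2 + (-10)*x + (-2): Δ = 4360. Since Δ is not a rational square, the Galois group is not contained in A_3; it must be the full S_3 (irreducibility of the cubic rules out anything smaller).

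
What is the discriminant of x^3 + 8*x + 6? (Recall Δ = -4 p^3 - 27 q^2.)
Δ = -3020

For a depressed cubic x^3 + p x + q the discriminant is Δ = -4 p^3 - 27 q^2 = -4*(8)^3 - 27*(6)^2 = -2048 - 972 = -3020.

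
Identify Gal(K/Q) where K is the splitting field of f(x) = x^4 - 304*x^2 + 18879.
Gal(K/Q) = V_4 (Klein four-group, Z/2Z × Z/2Z)

f factors as (x^2 - 217)(x^2 - 87), so the splitting field is K = Q(sqrt(217), sqrt(87)). The elements 217, 87, 18879 are all non-squares in Q, so sqrt(217) and sqrt(87) generate independent quadratic extensions. Thus [K:Q] = 4 and Gal(K/Q) is generated by the two order-2 automorphisms sqrt(217) ↦ -sqrt(217) and sqrt(87) ↦ -sqrt(87), giving V_4.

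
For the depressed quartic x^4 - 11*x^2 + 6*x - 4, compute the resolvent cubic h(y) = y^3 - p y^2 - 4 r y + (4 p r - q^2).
h(y) = y^3 + 11*y^2 + 16*y + 140

Identify coefficients: p = -11, q = 6, r = -4.
Plug into h(y) = y^3 - p y^2 - 4 r y + (4 p r - q^2):
  h(y) = y^3 - (-11) y^2 - 4*(-4) y + (4*(-11)*(-4) - (6)^2)
       = y^3 + (11) y^2 + (16) y + (140).
Simplifying: h(y) = y^3 + 11*y^2 + 16*y + 140.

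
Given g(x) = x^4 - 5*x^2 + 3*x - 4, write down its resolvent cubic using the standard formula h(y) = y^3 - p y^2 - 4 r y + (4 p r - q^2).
h(y) = y^3 + 5*y^2 + 16*y + 71

Identify coefficients: p = -5, q = 3, r = -4.
Plug into h(y) = y^3 - p y^2 - 4 r y + (4 p r - q^2):
  h(y) = y^3 - (-5) y^2 - 4*(-4) y + (4*(-5)*(-4) - (3)^2)
       = y^3 + (5) y^2 + (16) y + (71).
Simplifying: h(y) = y^3 + 5*y^2 + 16*y + 71.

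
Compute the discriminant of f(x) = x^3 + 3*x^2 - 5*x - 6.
Δ = 2021

For x^3 + a x^2 + b x + c the discriminant is Δ = 18 a b c - 4 a^3 c + a^2 b^2 - 4 b^3 - 27 c^2.
Plug a = 3, b = -5, c = -6:
  18*(3)*(-5)*(-6) - 4*(3)^3*(-6) + (3)^2*(-5)^2 - 4*(-5)^3 - 27*(-6)^2
  = 1620 + (648) + 225 + (500) + (-972)
  = 2021.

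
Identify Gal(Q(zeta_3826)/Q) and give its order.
|Gal(Q(zeta_3826)/Q)| = phi(3826) = 1912; group ≅ (Z/3826Z)^* ≅ Z/1912Z

The n-th cyclotomic polynomial Φ_3826(x) is the minimal polynomial of zeta_3826 over Q and has degree phi(3826) = 1912. So Q(zeta_3826) is a degree-1912 Galois extension with Galois group (Z/3826Z)^*. By CRT, (Z/3826Z)^* ≅ (Z/2Z)^* × (Z/1913Z)^*. Each prime-power unit group is (Z/2Z)^* ≅ trivial group (order 1); (Z/1913Z)^* ≅ Z/1912Z. Hence Gal(Q(zeta_3826)/Q) ≅ Z/1912Z.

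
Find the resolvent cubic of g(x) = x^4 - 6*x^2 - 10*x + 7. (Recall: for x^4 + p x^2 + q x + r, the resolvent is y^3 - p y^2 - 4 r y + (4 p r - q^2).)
h(y) = y^3 + 6*y^2 - 28*y - 268

Identify coefficients: p = -6, q = -10, r = 7.
Plug into h(y) = y^3 - p y^2 - 4 r y + (4 p r - q^2):
  h(y) = y^3 - (-6) y^2 - 4*(7) y + (4*(-6)*(7) - (-10)^2)
       = y^3 + (6) y^2 + (-28) y + (-268).
Simplifying: h(y) = y^3 + 6*y^2 - 28*y - 268.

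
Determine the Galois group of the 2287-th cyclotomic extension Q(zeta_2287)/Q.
|Gal(Q(zeta_2287)/Q)| = phi(2287) = 2286; group ≅ (Z/2287Z)^* ≅ Z/2286Z

The n-th cyclotomic polynomial Φ_2287(x) is the minimal polynomial of zeta_2287 over Q and has degree phi(2287) = 2286. So Q(zeta_2287) is a degree-2286 Galois extension with Galois group (Z/2287Z)^*. (Z/2287Z)^* is cyclic since 2287 is an odd prime power (or 4). Hence Gal(Q(zeta_2287)/Q) ≅ Z/2286Z.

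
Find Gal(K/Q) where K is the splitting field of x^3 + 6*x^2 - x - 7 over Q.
Gal(K/Q) = S_3 (symmetric group of order 6)

Compute the discriminant of x^3 + (6)*x^2 + (-1)*x + (-7): Δ = 5521. Since Δ is not a rational square, the Galois group is not contained in A_3; it must be the full S_3 (irreducibility of the cubic rules out anything smaller).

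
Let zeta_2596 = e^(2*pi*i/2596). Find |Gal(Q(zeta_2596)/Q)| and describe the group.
|Gal(Q(zeta_2596)/Q)| = phi(2596) = 1160; group ≅ (Z/2596Z)^* ≅ Z/2Z × Z/10Z × Z/58Z

The n-th cyclotomic polynomial Φ_2596(x) is the minimal polynomial of zeta_2596 over Q and has degree phi(2596) = 1160. So Q(zeta_2596) is a degree-1160 Galois extension with Galois group (Z/2596Z)^*. By CRT, (Z/2596Z)^* ≅ (Z/4Z)^* × (Z/11Z)^* × (Z/59Z)^*. Each prime-power unit group is (Z/4Z)^* ≅ Z/2Z; (Z/11Z)^* ≅ Z/10Z; (Z/59Z)^* ≅ Z/58Z. Hence Gal(Q(zeta_2596)/Q) ≅ Z/2Z × Z/10Z × Z/58Z.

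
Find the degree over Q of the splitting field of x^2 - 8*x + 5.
[K:Q] = 2

The discriminant of x^2 + (-8)*x + (5) is b^2 - 4c = 64 - (20) = 44. Since 44 is not a perfect square in Q, the polynomial is irreducible over Q. Its two roots generate a degree-2 extension, so [K:Q] = 2.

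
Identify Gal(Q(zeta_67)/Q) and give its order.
|Gal(Q(zeta_67)/Q)| = phi(67) = 66; group ≅ (Z/67Z)^* ≅ Z/66Z

The n-th cyclotomic polynomial Φ_67(x) is the minimal polynomial of zeta_67 over Q and has degree phi(67) = 66. So Q(zeta_67) is a degree-66 Galois extension with Galois group (Z/67Z)^*. (Z/67Z)^* is cyclic since 67 is an odd prime power (or 4). Hence Gal(Q(zeta_67)/Q) ≅ Z/66Z.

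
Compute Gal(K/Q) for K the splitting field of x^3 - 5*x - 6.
Gal(K/Q) = S_3 (symmetric group of order 6)

Compute the discriminant of x^3 + (0)*x^2 + (-5)*x + (-6): Δ = -472. Since Δ is not a rational square, the Galois group is not contained in A_3; it must be the full S_3 (irreducibility of the cubic rules out anything smaller).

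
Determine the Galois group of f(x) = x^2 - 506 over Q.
Gal(K/Q) = Z/2Z (cyclic of order 2)

x^2 - 506 is irreducible over Q since 506 is not a rational square. The splitting field Q(sqrt(506)) has degree 2 over Q, and its unique nontrivial automorphism is sqrt(506) ↦ -sqrt(506). Hence Gal(Q(sqrt(506))/Q) = Z/2Z.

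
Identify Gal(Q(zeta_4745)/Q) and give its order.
|Gal(Q(zeta_4745)/Q)| = phi(4745) = 3456; group ≅ (Z/4745Z)^* ≅ Z/4Z × Z/12Z × Z/72Z

The n-th cyclotomic polynomial Φ_4745(x) is the minimal polynomial of zeta_4745 over Q and has degree phi(4745) = 3456. So Q(zeta_4745) is a degree-3456 Galois extension with Galois group (Z/4745Z)^*. By CRT, (Z/4745Z)^* ≅ (Z/5Z)^* × (Z/13Z)^* × (Z/73Z)^*. Each prime-power unit group is (Z/5Z)^* ≅ Z/4Z; (Z/13Z)^* ≅ Z/12Z; (Z/73Z)^* ≅ Z/72Z. Hence Gal(Q(zeta_4745)/Q) ≅ Z/4Z × Z/12Z × Z/72Z.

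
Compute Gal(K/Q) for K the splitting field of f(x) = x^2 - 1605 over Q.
Gal(K/Q) = Z/2Z (cyclic of order 2)

x^2 - 1605 is irreducible over Q since 1605 is not a rational square. The splitting field Q(sqrt(1605)) has degree 2 over Q, and its unique nontrivial automorphism is sqrt(1605) ↦ -sqrt(1605). Hence Gal(Q(sqrt(1605))/Q) = Z/2Z.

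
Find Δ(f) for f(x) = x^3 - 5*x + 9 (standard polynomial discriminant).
Δ = -1687

For a depressed cubic x^3 + p x + q the discriminant is Δ = -4 p^3 - 27 q^2 = -4*(-5)^3 - 27*(9)^2 = 500 - 2187 = -1687.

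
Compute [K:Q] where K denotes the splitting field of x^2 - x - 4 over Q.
[K:Q] = 2

The discriminant of x^2 + (-1)*x + (-4) is b^2 - 4c = 1 - (-16) = 17. Since 17 is not a perfect square in Q, the polynomial is irreducible over Q. Its two roots generate a degree-2 extension, so [K:Q] = 2.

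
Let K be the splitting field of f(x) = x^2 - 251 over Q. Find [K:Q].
[K:Q] = 2

The polynomial x^2 - 251 is irreducible over Q since 251 is not a perfect square. Its splitting field is Q(sqrt(251)), which has degree 2 over Q.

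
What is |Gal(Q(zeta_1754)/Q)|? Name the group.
|Gal(Q(zeta_1754)/Q)| = phi(1754) = 876; group ≅ (Z/1754Z)^* ≅ Z/876Z

The n-th cyclotomic polynomial Φ_1754(x) is the minimal polynomial of zeta_1754 over Q and has degree phi(1754) = 876. So Q(zeta_1754) is a degree-876 Galois extension with Galois group (Z/1754Z)^*. By CRT, (Z/1754Z)^* ≅ (Z/2Z)^* × (Z/877Z)^*. Each prime-power unit group is (Z/2Z)^* ≅ trivial group (order 1); (Z/877Z)^* ≅ Z/876Z. Hence Gal(Q(zeta_1754)/Q) ≅ Z/876Z.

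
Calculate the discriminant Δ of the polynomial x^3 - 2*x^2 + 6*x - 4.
Δ = -416

For x^3 + a x^2 + b x + c the discriminant is Δ = 18 a b c - 4 a^3 c + a^2 b^2 - 4 b^3 - 27 c^2.
Plug a = -2, b = 6, c = -4:
  18*(-2)*(6)*(-4) - 4*(-2)^3*(-4) + (-2)^2*(6)^2 - 4*(6)^3 - 27*(-4)^2
  = 864 + (-128) + 144 + (-864) + (-432)
  = -416.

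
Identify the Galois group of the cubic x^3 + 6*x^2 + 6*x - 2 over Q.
Gal(K/Q) = S_3 (symmetric group of order 6)

Compute the discriminant of x^3 + (6)*x^2 + (6)*x + (-2): Δ = 756. Since Δ is not a rational square, the Galois group is not contained in A_3; it must be the full S_3 (irreducibility of the cubic rules out anything smaller).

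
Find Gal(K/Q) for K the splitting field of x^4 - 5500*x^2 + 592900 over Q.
Gal(K/Q) = Z/2Z (cyclic of order 2)

f factors as (x^2 - 5390)(x^2 - 110), so the splitting field is K = Q(sqrt(5390), sqrt(110)). The squarefree part of 5390 is 110 and the squarefree part of 110 is also 110, so sqrt(5390) and sqrt(110) are both rational multiples of sqrt(110). Hence Q(sqrt(5390)) = Q(sqrt(110)) = Q(sqrt(110)), and the splitting field collapses to a single degree-2 extension with Galois group Z/2Z.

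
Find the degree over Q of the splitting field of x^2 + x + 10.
[K:Q] = 2

The discriminant of x^2 + (1)*x + (10) is b^2 - 4c = 1 - (40) = -39. Since -39 is not a perfect square in Q, the polynomial is irreducible over Q. Its two roots generate a degree-2 extension, so [K:Q] = 2.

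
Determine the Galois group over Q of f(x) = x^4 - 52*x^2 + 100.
Gal(K/Q) = Z/2Z (cyclic of order 2)

f factors as (x^2 - 50)(x^2 - 2), so the splitting field is K = Q(sqrt(50), sqrt(2)). The squarefree part of 50 is 2 and the squarefree part of 2 is also 2, so sqrt(50) and sqrt(2) are both rational multiples of sqrt(2). Hence Q(sqrt(50)) = Q(sqrt(2)) = Q(sqrt(2)), and the splitting field collapses to a single degree-2 extension with Galois group Z/2Z.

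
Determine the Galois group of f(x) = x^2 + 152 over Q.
Gal(K/Q) = Z/2Z (cyclic of order 2)

x^2 + 152 is irreducible over Q since -152 is not a rational square. The splitting field Q(sqrt(-152)) has degree 2 over Q, and its unique nontrivial automorphism is sqrt(-152) ↦ -sqrt(-152). Hence Gal(Q(sqrt(-152))/Q) = Z/2Z.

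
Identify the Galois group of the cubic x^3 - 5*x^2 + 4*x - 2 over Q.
Gal(K/Q) = S_3 (symmetric group of order 6)

Compute the discriminant of x^3 + (-5)*x^2 + (4)*x + (-2): Δ = -244. Since Δ is not a rational square, the Galois group is not contained in A_3; it must be the full S_3 (irreducibility of the cubic rules out anything smaller).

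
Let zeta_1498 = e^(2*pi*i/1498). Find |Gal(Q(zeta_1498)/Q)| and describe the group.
|Gal(Q(zeta_1498)/Q)| = phi(1498) = 636; group ≅ (Z/1498Z)^* ≅ Z/6Z × Z/106Z

The n-th cyclotomic polynomial Φ_1498(x) is the minimal polynomial of zeta_1498 over Q and has degree phi(1498) = 636. So Q(zeta_1498) is a degree-636 Galois extension with Galois group (Z/1498Z)^*. By CRT, (Z/1498Z)^* ≅ (Z/2Z)^* × (Z/7Z)^* × (Z/107Z)^*. Each prime-power unit group is (Z/2Z)^* ≅ trivial group (order 1); (Z/7Z)^* ≅ Z/6Z; (Z/107Z)^* ≅ Z/106Z. Hence Gal(Q(zeta_1498)/Q) ≅ Z/6Z × Z/106Z.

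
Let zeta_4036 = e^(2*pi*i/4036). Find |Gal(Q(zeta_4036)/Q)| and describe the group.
|Gal(Q(zeta_4036)/Q)| = phi(4036) = 2016; group ≅ (Z/4036Z)^* ≅ Z/2Z × Z/1008Z

The n-th cyclotomic polynomial Φ_4036(x) is the minimal polynomial of zeta_4036 over Q and has degree phi(4036) = 2016. So Q(zeta_4036) is a degree-2016 Galois extension with Galois group (Z/4036Z)^*. By CRT, (Z/4036Z)^* ≅ (Z/4Z)^* × (Z/1009Z)^*. Each prime-power unit group is (Z/4Z)^* ≅ Z/2Z; (Z/1009Z)^* ≅ Z/1008Z. Hence Gal(Q(zeta_4036)/Q) ≅ Z/2Z × Z/1008Z.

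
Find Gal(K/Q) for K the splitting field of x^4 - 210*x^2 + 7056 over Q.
Gal(K/Q) = Z/2Z (cyclic of order 2)

f factors as (x^2 - 42)(x^2 - 168), so the splitting field is K = Q(sqrt(42), sqrt(168)). The squarefree part of 42 is 42 and the squarefree part of 168 is also 42, so sqrt(42) and sqrt(168) are both rational multiples of sqrt(42). Hence Q(sqrt(42)) = Q(sqrt(168)) = Q(sqrt(42)), and the splitting field collapses to a single degree-2 extension with Galois group Z/2Z.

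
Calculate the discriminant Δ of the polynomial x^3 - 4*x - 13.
Δ = -4307

For a depressed cubic x^3 + p x + q the discriminant is Δ = -4 p^3 - 27 q^2 = -4*(-4)^3 - 27*(-13)^2 = 256 - 4563 = -4307.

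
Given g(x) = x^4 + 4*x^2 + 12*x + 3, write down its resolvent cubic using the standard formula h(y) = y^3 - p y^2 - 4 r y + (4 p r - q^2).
h(y) = y^3 - 4*y^2 - 12*y - 96

Identify coefficients: p = 4, q = 12, r = 3.
Plug into h(y) = y^3 - p y^2 - 4 r y + (4 p r - q^2):
  h(y) = y^3 - (4) y^2 - 4*(3) y + (4*(4)*(3) - (12)^2)
       = y^3 + (-4) y^2 + (-12) y + (-96).
Simplifying: h(y) = y^3 - 4*y^2 - 12*y - 96.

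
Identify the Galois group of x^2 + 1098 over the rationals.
Gal(K/Q) = Z/2Z (cyclic of order 2)

x^2 + 1098 is irreducible over Q since -1098 is not a rational square. The splitting field Q(sqrt(-1098)) has degree 2 over Q, and its unique nontrivial automorphism is sqrt(-1098) ↦ -sqrt(-1098). Hence Gal(Q(sqrt(-1098))/Q) = Z/2Z.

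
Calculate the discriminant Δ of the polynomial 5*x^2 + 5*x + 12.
Δ = -215

For a quadratic a x^2 + b x + c the discriminant is Δ = b^2 - 4ac = (5)^2 - 4*(5)*(12) = 25 - (240) = -215.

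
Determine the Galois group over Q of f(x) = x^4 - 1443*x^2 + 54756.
Gal(K/Q) = Z/2Z (cyclic of order 2)

f factors as (x^2 - 1404)(x^2 - 39), so the splitting field is K = Q(sqrt(1404), sqrt(39)). The squarefree part of 1404 is 39 and the squarefree part of 39 is also 39, so sqrt(1404) and sqrt(39) are both rational multiples of sqrt(39). Hence Q(sqrt(1404)) = Q(sqrt(39)) = Q(sqrt(39)), and the splitting field collapses to a single degree-2 extension with Galois group Z/2Z.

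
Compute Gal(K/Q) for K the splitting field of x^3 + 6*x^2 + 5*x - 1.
Gal(K/Q) = S_3 (symmetric group of order 6)

Compute the discriminant of x^3 + (6)*x^2 + (5)*x + (-1): Δ = 697. Since Δ is not a rational square, the Galois group is not contained in A_3; it must be the full S_3 (irreducibility of the cubic rules out anything smaller).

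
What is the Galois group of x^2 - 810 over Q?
Gal(K/Q) = Z/2Z (cyclic of order 2)

x^2 - 810 is irreducible over Q since 810 is not a rational square. The splitting field Q(sqrt(810)) has degree 2 over Q, and its unique nontrivial automorphism is sqrt(810) ↦ -sqrt(810). Hence Gal(Q(sqrt(810))/Q) = Z/2Z.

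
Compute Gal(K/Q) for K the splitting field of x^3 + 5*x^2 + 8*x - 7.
Gal(K/Q) = S_3 (symmetric group of order 6)

Compute the discriminant of x^3 + (5)*x^2 + (8)*x + (-7): Δ = -3311. Since Δ is not a rational square, the Galois group is not contained in A_3; it must be the full S_3 (irreducibility of the cubic rules out anything smaller).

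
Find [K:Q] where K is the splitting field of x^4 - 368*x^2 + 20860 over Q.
[K:Q] = 4

f factors as (x^2 - 298)(x^2 - 70); the splitting field is K = Q(sqrt(298), sqrt(70)). Since 298, 70, and 20860 are all non-squares in Q, the three subfields Q(sqrt(298)), Q(sqrt(70)), Q(sqrt(20860)) are distinct degree-2 extensions, so [K:Q] = 4 (Klein four Galois group).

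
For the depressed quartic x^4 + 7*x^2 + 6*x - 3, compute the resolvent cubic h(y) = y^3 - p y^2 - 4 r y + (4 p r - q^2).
h(y) = y^3 - 7*y^2 + 12*y - 120

Identify coefficients: p = 7, q = 6, r = -3.
Plug into h(y) = y^3 - p y^2 - 4 r y + (4 p r - q^2):
  h(y) = y^3 - (7) y^2 - 4*(-3) y + (4*(7)*(-3) - (6)^2)
       = y^3 + (-7) y^2 + (12) y + (-120).
Simplifying: h(y) = y^3 - 7*y^2 + 12*y - 120.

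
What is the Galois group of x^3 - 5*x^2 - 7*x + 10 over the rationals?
Gal(K/Q) = S_3 (symmetric group of order 6)

Compute the discriminant of x^3 + (-5)*x^2 + (-7)*x + (10): Δ = 11197. Since Δ is not a rational square, the Galois group is not contained in A_3; it must be the full S_3 (irreducibility of the cubic rules out anything smaller).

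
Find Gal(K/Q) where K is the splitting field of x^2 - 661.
Gal(K/Q) = Z/2Z (cyclic of order 2)

x^2 - 661 is irreducible over Q since 661 is not a rational square. The splitting field Q(sqrt(661)) has degree 2 over Q, and its unique nontrivial automorphism is sqrt(661) ↦ -sqrt(661). Hence Gal(Q(sqrt(661))/Q) = Z/2Z.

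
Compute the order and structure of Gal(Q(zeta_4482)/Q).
|Gal(Q(zeta_4482)/Q)| = phi(4482) = 1476; group ≅ (Z/4482Z)^* ≅ Z/18Z × Z/82Z

The n-th cyclotomic polynomial Φ_4482(x) is the minimal polynomial of zeta_4482 over Q and has degree phi(4482) = 1476. So Q(zeta_4482) is a degree-1476 Galois extension with Galois group (Z/4482Z)^*. By CRT, (Z/4482Z)^* ≅ (Z/2Z)^* × (Z/27Z)^* × (Z/83Z)^*. Each prime-power unit group is (Z/2Z)^* ≅ trivial group (order 1); (Z/27Z)^* ≅ Z/18Z; (Z/83Z)^* ≅ Z/82Z. Hence Gal(Q(zeta_4482)/Q) ≅ Z/18Z × Z/82Z.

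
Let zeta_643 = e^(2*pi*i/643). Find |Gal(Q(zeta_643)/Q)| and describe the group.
|Gal(Q(zeta_643)/Q)| = phi(643) = 642; group ≅ (Z/643Z)^* ≅ Z/642Z

The n-th cyclotomic polynomial Φ_643(x) is the minimal polynomial of zeta_643 over Q and has degree phi(643) = 642. So Q(zeta_643) is a degree-642 Galois extension with Galois group (Z/643Z)^*. (Z/643Z)^* is cyclic since 643 is an odd prime power (or 4). Hence Gal(Q(zeta_643)/Q) ≅ Z/642Z.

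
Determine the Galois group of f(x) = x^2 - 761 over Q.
Gal(K/Q) = Z/2Z (cyclic of order 2)

x^2 - 761 is irreducible over Q since 761 is not a rational square. The splitting field Q(sqrt(761)) has degree 2 over Q, and its unique nontrivial automorphism is sqrt(761) ↦ -sqrt(761). Hence Gal(Q(sqrt(761))/Q) = Z/2Z.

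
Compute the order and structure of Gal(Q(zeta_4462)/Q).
|Gal(Q(zeta_4462)/Q)| = phi(4462) = 2112; group ≅ (Z/4462Z)^* ≅ Z/22Z × Z/96Z

The n-th cyclotomic polynomial Φ_4462(x) is the minimal polynomial of zeta_4462 over Q and has degree phi(4462) = 2112. So Q(zeta_4462) is a degree-2112 Galois extension with Galois group (Z/4462Z)^*. By CRT, (Z/4462Z)^* ≅ (Z/2Z)^* × (Z/23Z)^* × (Z/97Z)^*. Each prime-power unit group is (Z/2Z)^* ≅ trivial group (order 1); (Z/23Z)^* ≅ Z/22Z; (Z/97Z)^* ≅ Z/96Z. Hence Gal(Q(zeta_4462)/Q) ≅ Z/22Z × Z/96Z.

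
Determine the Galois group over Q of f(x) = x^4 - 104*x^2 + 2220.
Gal(K/Q) = V_4 (Klein four-group, Z/2Z × Z/2Z)

f factors as (x^2 - 74)(x^2 - 30), so the splitting field is K = Q(sqrt(74), sqrt(30)). The elements 74, 30, 2220 are all non-squares in Q, so sqrt(74) and sqrt(30) generate independent quadratic extensions. Thus [K:Q] = 4 and Gal(K/Q) is generated by the two order-2 automorphisms sqrt(74) ↦ -sqrt(74) and sqrt(30) ↦ -sqrt(30), giving V_4.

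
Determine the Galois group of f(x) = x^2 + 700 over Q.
Gal(K/Q) = Z/2Z (cyclic of order 2)

x^2 + 700 is irreducible over Q since -700 is not a rational square. The splitting field Q(sqrt(-700)) has degree 2 over Q, and its unique nontrivial automorphism is sqrt(-700) ↦ -sqrt(-700). Hence Gal(Q(sqrt(-700))/Q) = Z/2Z.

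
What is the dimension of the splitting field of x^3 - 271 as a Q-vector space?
[K:Q] = 6

x^3 - 271 has one real root r = 271^(1/3) and two complex roots r*zeta_3, r*zeta_3^2 where zeta_3 = e^(2*pi*i/3). The splitting field is Q(r, zeta_3). [Q(r):Q] = 3 and [Q(zeta_3):Q] = 2 with gcd = 1, so [Q(r, zeta_3):Q] = 3 * 2 = 6.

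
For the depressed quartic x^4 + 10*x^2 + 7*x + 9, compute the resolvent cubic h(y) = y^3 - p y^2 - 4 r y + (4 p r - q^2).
h(y) = y^3 - 10*y^2 - 36*y + 311

Identify coefficients: p = 10, q = 7, r = 9.
Plug into h(y) = y^3 - p y^2 - 4 r y + (4 p r - q^2):
  h(y) = y^3 - (10) y^2 - 4*(9) y + (4*(10)*(9) - (7)^2)
       = y^3 + (-10) y^2 + (-36) y + (311).
Simplifying: h(y) = y^3 - 10*y^2 - 36*y + 311.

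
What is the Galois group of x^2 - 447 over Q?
Gal(K/Q) = Z/2Z (cyclic of order 2)

x^2 - 447 is irreducible over Q since 447 is not a rational square. The splitting field Q(sqrt(447)) has degree 2 over Q, and its unique nontrivial automorphism is sqrt(447) ↦ -sqrt(447). Hence Gal(Q(sqrt(447))/Q) = Z/2Z.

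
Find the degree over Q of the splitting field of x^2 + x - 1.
[K:Q] = 2

The discriminant of x^2 + (1)*x + (-1) is b^2 - 4c = 1 - (-4) = 5. Since 5 is not a perfect square in Q, the polynomial is irreducible over Q. Its two roots generate a degree-2 extension, so [K:Q] = 2.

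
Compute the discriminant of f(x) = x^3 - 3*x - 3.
Δ = -135

For a depressed cubic x^3 + p x + q the discriminant is Δ = -4 p^3 - 27 q^2 = -4*(-3)^3 - 27*(-3)^2 = 108 - 243 = -135.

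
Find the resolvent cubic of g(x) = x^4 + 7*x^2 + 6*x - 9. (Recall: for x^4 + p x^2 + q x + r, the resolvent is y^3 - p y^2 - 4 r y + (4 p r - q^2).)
h(y) = y^3 - 7*y^2 + 36*y - 288

Identify coefficients: p = 7, q = 6, r = -9.
Plug into h(y) = y^3 - p y^2 - 4 r y + (4 p r - q^2):
  h(y) = y^3 - (7) y^2 - 4*(-9) y + (4*(7)*(-9) - (6)^2)
       = y^3 + (-7) y^2 + (36) y + (-288).
Simplifying: h(y) = y^3 - 7*y^2 + 36*y - 288.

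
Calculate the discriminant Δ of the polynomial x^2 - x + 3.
Δ = -11

For a quadratic a x^2 + b x + c the discriminant is Δ = b^2 - 4ac = (-1)^2 - 4*(1)*(3) = 1 - (12) = -11.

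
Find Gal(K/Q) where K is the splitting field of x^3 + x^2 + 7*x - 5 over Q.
Gal(K/Q) = S_3 (symmetric group of order 6)

Compute the discriminant of x^3 + (1)*x^2 + (7)*x + (-5): Δ = -2608. Since Δ is not a rational square, the Galois group is not contained in A_3; it must be the full S_3 (irreducibility of the cubic rules out anything smaller).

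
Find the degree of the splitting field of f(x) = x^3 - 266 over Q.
[K:Q] = 6

x^3 - 266 has one real root r = 266^(1/3) and two complex roots r*zeta_3, r*zeta_3^2 where zeta_3 = e^(2*pi*i/3). The splitting field is Q(r, zeta_3). [Q(r):Q] = 3 and [Q(zeta_3):Q] = 2 with gcd = 1, so [Q(r, zeta_3):Q] = 3 * 2 = 6.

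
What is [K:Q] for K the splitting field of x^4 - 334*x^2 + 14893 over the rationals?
[K:Q] = 4

f factors as (x^2 - 281)(x^2 - 53); the splitting field is K = Q(sqrt(281), sqrt(53)). Since 281, 53, and 14893 are all non-squares in Q, the three subfields Q(sqrt(281)), Q(sqrt(53)), Q(sqrt(14893)) are distinct degree-2 extensions, so [K:Q] = 4 (Klein four Galois group).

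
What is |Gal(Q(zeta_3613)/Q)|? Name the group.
|Gal(Q(zeta_3613)/Q)| = phi(3613) = 3612; group ≅ (Z/3613Z)^* ≅ Z/3612Z

The n-th cyclotomic polynomial Φ_3613(x) is the minimal polynomial of zeta_3613 over Q and has degree phi(3613) = 3612. So Q(zeta_3613) is a degree-3612 Galois extension with Galois group (Z/3613Z)^*. (Z/3613Z)^* is cyclic since 3613 is an odd prime power (or 4). Hence Gal(Q(zeta_3613)/Q) ≅ Z/3612Z.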